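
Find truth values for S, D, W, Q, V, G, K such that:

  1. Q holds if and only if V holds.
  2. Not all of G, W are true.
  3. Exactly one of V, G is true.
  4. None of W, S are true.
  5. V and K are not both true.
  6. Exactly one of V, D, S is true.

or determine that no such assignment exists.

S: False; D: False; W: False; Q: True; V: True; G: False; K: False

  (1) Q=T, V=T — same ✓
  (2) {G, W}: 0/2 true — not all ✓
  (3) {V, G}: 1 true — exactly one ✓
  (4) {W, S}: 0 true — none ✓
  (5) V=T, K=F — not both ✓
  (6) {V, D, S}: 1 true — exactly one ✓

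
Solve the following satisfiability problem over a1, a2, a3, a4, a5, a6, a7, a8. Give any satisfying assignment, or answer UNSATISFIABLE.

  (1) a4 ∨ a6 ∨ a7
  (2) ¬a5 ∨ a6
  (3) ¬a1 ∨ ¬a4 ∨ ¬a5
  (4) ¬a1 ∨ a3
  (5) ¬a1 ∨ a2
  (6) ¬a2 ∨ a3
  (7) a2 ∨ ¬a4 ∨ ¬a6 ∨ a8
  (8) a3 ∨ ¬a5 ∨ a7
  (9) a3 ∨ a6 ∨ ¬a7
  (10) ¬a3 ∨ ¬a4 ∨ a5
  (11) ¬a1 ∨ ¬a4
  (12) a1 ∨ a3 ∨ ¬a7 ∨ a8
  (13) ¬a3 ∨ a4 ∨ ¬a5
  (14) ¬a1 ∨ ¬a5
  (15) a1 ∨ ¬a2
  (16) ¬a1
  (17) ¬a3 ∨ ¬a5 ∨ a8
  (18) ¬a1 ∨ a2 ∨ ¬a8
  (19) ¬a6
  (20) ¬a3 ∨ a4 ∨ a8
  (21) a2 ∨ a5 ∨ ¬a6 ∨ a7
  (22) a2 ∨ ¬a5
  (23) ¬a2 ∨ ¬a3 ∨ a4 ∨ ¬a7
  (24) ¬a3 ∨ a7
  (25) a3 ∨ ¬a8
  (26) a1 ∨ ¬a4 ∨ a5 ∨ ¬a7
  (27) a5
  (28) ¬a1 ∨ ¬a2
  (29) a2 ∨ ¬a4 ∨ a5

Case a5 = True:
  (¬a5 ∨ a6) forces a6 = True.
  Clause (¬a6) is falsified — contradiction.
Case a5 = False:
  Clause (a5) is falsified — contradiction.
Both cases fail, so the formula is unsatisfiable.

UNSATISFIABLE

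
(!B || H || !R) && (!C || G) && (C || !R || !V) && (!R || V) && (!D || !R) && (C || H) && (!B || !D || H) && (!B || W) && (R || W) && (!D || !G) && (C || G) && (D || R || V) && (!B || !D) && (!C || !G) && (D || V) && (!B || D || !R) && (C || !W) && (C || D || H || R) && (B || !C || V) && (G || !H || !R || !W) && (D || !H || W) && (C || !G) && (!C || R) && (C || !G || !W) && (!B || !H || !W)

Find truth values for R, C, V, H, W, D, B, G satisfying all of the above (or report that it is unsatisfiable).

Case C = True:
  (!C || G) forces G = True.
  Clause (!C || !G) is falsified — contradiction.
Case C = False:
  (C || H) forces H = True.
  (C || G) forces G = True.
  Clause (C || !G) is falsified — contradiction.
Both cases fail, so the formula is unsatisfiable.

Unsatisfiable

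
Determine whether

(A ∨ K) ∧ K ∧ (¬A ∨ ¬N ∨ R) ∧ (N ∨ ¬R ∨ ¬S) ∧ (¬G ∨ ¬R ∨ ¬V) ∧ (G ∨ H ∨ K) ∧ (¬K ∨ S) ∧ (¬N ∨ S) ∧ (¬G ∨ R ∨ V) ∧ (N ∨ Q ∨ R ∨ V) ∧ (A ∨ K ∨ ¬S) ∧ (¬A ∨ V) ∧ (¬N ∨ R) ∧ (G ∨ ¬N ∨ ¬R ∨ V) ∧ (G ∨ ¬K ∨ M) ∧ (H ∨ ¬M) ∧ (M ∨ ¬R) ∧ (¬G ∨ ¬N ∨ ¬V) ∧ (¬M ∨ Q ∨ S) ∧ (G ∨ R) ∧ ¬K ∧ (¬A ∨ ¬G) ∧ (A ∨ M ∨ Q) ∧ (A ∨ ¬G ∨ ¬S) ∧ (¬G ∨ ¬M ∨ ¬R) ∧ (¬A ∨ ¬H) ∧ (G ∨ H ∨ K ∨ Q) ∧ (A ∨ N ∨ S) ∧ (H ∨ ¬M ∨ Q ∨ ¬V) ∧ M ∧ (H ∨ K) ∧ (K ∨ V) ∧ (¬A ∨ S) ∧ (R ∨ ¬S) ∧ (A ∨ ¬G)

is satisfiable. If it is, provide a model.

The formula is unsatisfiable.

Case K = True:
  Clause (¬K) is falsified — contradiction.
Case K = False:
  Clause (K) is falsified — contradiction.
Both cases fail, so the formula is unsatisfiable.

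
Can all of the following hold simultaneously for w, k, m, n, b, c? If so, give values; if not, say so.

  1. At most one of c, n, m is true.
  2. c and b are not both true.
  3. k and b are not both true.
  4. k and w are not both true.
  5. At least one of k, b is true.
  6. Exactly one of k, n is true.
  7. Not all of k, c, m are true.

w = False, k = True, m = False, n = False, b = False, c = True

  (1) {c, n, m}: 1 true — at most one ✓
  (2) c=T, b=F — not both ✓
  (3) k=T, b=F — not both ✓
  (4) k=T, w=F — not both ✓
  (5) {k, b}: 1 true — at least one ✓
  (6) {k, n}: 1 true — exactly one ✓
  (7) {k, c, m}: 2/3 true — not all ✓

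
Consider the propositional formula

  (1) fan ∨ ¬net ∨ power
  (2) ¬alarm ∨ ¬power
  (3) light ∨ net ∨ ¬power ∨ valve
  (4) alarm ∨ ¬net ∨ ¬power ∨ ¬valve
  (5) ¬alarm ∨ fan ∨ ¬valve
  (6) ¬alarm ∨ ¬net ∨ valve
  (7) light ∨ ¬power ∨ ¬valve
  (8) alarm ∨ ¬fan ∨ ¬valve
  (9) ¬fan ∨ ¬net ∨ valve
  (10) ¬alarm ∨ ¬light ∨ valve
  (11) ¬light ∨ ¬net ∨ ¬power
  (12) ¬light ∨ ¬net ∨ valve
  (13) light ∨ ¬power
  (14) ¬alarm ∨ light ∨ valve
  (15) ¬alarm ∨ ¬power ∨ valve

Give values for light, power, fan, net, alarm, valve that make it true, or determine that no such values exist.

Set light = True.
Set power = True.
  then (¬alarm ∨ ¬power) forces alarm = False.
  then (¬light ∨ ¬net ∨ ¬power) forces net = False.
Set fan = False.
Set valve = True.
All clauses satisfied.

light = True; power = True; fan = False; net = False; alarm = False; valve = True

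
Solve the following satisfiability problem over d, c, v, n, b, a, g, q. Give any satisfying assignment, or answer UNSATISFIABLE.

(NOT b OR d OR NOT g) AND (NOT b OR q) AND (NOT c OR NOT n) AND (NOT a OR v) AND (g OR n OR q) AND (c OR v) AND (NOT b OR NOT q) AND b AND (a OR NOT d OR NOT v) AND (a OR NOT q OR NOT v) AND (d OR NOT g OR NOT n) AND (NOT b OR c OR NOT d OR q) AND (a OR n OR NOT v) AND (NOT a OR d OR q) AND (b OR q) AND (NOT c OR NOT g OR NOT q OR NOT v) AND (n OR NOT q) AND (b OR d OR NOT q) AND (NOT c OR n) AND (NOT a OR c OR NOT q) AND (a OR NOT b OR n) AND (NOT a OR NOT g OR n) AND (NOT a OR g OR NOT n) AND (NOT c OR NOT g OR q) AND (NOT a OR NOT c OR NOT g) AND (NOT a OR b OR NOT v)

Case b = True:
  (NOT b OR q) forces q = True.
  Clause (NOT b OR NOT q) is falsified — contradiction.
Case b = False:
  Clause (b) is falsified — contradiction.
Both cases fail, so the formula is unsatisfiable.

Unsatisfiable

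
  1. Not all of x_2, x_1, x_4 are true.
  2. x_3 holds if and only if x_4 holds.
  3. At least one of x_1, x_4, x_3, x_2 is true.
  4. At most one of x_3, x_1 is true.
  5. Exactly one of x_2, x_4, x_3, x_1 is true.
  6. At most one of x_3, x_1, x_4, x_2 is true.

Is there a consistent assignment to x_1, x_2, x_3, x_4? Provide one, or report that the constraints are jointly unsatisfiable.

x_1 = False; x_2 = True; x_3 = False; x_4 = False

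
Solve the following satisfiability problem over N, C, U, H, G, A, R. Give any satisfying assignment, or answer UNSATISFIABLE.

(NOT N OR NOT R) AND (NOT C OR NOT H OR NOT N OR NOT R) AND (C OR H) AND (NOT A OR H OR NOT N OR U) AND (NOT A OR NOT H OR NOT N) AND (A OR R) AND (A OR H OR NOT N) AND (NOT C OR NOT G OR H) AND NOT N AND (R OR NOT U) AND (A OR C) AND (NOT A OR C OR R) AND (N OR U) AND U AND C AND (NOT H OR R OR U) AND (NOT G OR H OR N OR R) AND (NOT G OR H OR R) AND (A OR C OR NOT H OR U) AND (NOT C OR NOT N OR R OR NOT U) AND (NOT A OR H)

N = False, C = True, U = True, H = True, G = False, A = False, R = True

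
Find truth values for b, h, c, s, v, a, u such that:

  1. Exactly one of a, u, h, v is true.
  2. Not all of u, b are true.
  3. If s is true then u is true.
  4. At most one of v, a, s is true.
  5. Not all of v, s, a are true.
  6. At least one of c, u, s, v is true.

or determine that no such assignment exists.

b = False; h = False; c = False; s = True; v = False; a = False; u = True

  (1) {a, u, h, v}: 1 true — exactly one ✓
  (2) {u, b}: 1/2 true — not all ✓
  (3) s=T ⇒ u: T ✓
  (4) {v, a, s}: 1 true — at most one ✓
  (5) {v, s, a}: 1/3 true — not all ✓
  (6) {c, u, s, v}: 2 true — at least one ✓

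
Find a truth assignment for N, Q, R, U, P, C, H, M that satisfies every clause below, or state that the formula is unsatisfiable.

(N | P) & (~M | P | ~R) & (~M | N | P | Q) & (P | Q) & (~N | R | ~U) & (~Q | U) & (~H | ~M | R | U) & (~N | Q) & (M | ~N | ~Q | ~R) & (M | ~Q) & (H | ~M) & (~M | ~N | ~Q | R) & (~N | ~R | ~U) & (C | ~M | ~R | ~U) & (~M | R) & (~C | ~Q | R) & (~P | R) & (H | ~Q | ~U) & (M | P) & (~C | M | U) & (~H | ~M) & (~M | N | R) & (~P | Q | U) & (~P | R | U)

N: False, Q: False, R: True, U: True, P: True, C: False, H: False, M: False

Try N = True:
  (~N | Q) forces Q = True.
  (~Q | U) forces U = True.
  (~N | R | ~U) forces R = True.
  clause (~N | ~R | ~U) is falsified — backtrack.
So N = False.
  then (N | P) forces P = True.
  then (~P | R) forces R = True.
Set Q = False.
  then (~P | Q | U) forces U = True.
Set C = False.
  then (C | ~M | ~R | ~U) forces M = False.
Set H = False.
All clauses satisfied.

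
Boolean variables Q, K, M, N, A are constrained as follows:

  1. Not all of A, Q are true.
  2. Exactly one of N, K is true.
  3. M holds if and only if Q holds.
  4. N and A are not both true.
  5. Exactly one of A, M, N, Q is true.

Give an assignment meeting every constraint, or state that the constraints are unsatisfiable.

Q: False; K: True; M: False; N: False; A: True

  (1) {A, Q}: 1/2 true — not all ✓
  (2) {N, K}: 1 true — exactly one ✓
  (3) M=F, Q=F — same ✓
  (4) N=F, A=T — not both ✓
  (5) {A, M, N, Q}: 1 true — exactly one ✓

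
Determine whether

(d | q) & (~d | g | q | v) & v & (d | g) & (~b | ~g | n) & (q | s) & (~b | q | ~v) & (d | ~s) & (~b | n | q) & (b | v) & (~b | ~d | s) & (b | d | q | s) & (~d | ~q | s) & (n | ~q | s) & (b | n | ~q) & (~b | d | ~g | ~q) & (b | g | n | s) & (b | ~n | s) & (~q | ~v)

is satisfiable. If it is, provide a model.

s = True, d = True, v = True, q = False, g = False, b = False, n = True

Unit clause (v) forces v = True.
In (~q | ~v) only ~q is left, so q = False.
In (d | q) only d is left, so d = True.
In (q | s) only s is left, so s = True.
In (~b | q | ~v) only ~b is left, so b = False.
Set g = False.
Set n = True.
All clauses satisfied.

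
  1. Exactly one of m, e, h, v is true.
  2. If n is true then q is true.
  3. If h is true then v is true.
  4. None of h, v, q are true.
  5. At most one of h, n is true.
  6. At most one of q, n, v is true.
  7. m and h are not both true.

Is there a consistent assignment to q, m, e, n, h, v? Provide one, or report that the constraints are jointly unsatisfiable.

q = False, m = False, e = True, n = False, h = False, v = False

  (1) {m, e, h, v}: 1 true — exactly one ✓
  (2) n=F ⇒ q: vacuous ✓
  (3) h=F ⇒ v: vacuous ✓
  (4) {h, v, q}: 0 true — none ✓
  (5) {h, n}: 0 true — at most one ✓
  (6) {q, n, v}: 0 true — at most one ✓
  (7) m=F, h=F — not both ✓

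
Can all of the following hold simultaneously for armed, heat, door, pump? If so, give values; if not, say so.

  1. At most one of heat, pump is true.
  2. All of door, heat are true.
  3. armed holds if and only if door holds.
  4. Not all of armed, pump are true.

armed = True, heat = True, door = True, pump = False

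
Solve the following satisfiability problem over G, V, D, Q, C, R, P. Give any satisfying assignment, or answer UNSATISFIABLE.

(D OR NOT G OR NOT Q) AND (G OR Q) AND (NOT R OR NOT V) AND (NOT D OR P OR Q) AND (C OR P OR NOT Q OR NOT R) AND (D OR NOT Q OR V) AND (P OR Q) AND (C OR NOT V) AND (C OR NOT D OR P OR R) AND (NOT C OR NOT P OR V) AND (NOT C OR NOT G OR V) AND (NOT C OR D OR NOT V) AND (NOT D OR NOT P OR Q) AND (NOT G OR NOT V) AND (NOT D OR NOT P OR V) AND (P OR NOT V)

Set G = True.
  then (NOT G OR NOT V) forces V = False.
  then (NOT C OR NOT G OR V) forces C = False.
Try D = True:
  (NOT D OR NOT P OR V) forces P = False.
  (NOT D OR P OR Q) forces Q = True.
  (C OR P OR NOT Q OR NOT R) forces R = False.
  clause (C OR NOT D OR P OR R) is falsified — backtrack.
So D = False.
  then (D OR NOT G OR NOT Q) forces Q = False.
  then (P OR Q) forces P = True.
Set R = True.
All clauses satisfied.

G=T; V=F; D=F; Q=F; C=F; R=T; P=T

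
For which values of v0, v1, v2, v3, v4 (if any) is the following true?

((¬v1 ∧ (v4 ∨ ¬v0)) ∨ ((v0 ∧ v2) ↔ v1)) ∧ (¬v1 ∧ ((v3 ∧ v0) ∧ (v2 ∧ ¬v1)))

v0: True, v1: False, v2: True, v3: True, v4: True

  (¬v1 ∧ (v4 ∨ ¬v0)) ∨ ((v0 ∧ v2) ↔ v1) = True
    ¬v1 ∧ (v4 ∨ ¬v0) = True
      ¬v1 = True
      v4 ∨ ¬v0 = True
        ¬v0 = False
    (v0 ∧ v2) ↔ v1 = False
      v0 ∧ v2 = True
  ¬v1 ∧ ((v3 ∧ v0) ∧ (v2 ∧ ¬v1)) = True
    ¬v1 = True
    (v3 ∧ v0) ∧ (v2 ∧ ¬v1) = True
      v3 ∧ v0 = True
      v2 ∧ ¬v1 = True
        ¬v1 = True
Both conjuncts True, so the formula holds.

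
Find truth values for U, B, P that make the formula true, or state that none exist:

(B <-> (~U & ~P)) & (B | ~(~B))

U = False, B = True, P = False

  B <-> (~U & ~P) = True
    ~U & ~P = True
      ~U = True
      ~P = True
  B | ~(~B) = True
    ~(~B) = True
      ~B = False
Both conjuncts True, so the formula holds.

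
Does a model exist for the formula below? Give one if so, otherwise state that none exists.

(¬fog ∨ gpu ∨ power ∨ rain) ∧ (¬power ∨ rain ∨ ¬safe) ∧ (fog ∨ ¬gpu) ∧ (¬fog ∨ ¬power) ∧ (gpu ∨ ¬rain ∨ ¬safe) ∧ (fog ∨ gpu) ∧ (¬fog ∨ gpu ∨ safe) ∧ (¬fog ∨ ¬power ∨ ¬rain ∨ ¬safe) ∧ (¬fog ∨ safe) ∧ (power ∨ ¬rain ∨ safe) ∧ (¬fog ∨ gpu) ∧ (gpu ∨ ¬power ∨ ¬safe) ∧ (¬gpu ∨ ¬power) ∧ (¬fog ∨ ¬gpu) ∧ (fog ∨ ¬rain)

No satisfying assignment exists.

Case gpu = True:
  (fog ∨ ¬gpu) forces fog = True.
  Clause (¬fog ∨ ¬gpu) is falsified — contradiction.
Case gpu = False:
  (fog ∨ gpu) forces fog = True.
  Clause (¬fog ∨ gpu) is falsified — contradiction.
Both cases fail, so the formula is unsatisfiable.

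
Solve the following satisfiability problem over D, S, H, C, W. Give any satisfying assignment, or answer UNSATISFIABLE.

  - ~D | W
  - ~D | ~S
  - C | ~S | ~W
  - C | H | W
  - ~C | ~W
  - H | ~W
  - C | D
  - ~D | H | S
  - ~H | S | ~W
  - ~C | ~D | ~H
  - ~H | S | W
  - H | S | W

Try D = True:
  (~D | W) forces W = True.
  (~D | ~S) forces S = False.
  (~C | ~W) forces C = False.
  (H | ~W) forces H = True.
  clause (~H | S | ~W) is falsified — backtrack.
So D = False.
  then (C | D) forces C = True.
  then (~C | ~W) forces W = False.
Set S = True.
Set H = False.
All clauses satisfied.

D = False, S = True, H = False, C = True, W = False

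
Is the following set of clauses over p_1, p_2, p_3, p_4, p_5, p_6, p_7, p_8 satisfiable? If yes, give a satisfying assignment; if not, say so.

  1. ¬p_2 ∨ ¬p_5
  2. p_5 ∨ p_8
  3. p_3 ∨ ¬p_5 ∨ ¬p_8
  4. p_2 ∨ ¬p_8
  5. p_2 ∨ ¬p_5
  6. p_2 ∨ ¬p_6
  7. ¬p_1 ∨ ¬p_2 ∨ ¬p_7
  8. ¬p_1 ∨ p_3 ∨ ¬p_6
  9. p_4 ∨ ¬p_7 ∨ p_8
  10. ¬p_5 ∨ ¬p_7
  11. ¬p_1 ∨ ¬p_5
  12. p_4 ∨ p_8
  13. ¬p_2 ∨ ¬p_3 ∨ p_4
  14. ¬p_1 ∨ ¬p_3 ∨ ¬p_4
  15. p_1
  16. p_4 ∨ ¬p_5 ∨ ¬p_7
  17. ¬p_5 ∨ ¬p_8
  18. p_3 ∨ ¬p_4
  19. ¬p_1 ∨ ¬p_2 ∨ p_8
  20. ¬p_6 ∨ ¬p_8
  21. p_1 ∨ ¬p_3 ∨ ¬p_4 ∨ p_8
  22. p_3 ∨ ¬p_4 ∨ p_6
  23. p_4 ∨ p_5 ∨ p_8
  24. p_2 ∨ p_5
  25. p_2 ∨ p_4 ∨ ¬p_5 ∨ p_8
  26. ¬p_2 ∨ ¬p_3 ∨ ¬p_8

p_1: True, p_2: True, p_3: False, p_4: False, p_5: False, p_6: False, p_7: False, p_8: True

Unit clause (p_1) forces p_1 = True.
In (¬p_1 ∨ ¬p_5) only ¬p_5 is left, so p_5 = False.
In (p_2 ∨ p_5) only p_2 is left, so p_2 = True.
In (p_5 ∨ p_8) only p_8 is left, so p_8 = True.
In (¬p_1 ∨ ¬p_2 ∨ ¬p_7) only ¬p_7 is left, so p_7 = False.
In (¬p_6 ∨ ¬p_8) only ¬p_6 is left, so p_6 = False.
In (¬p_2 ∨ ¬p_3 ∨ ¬p_8) only ¬p_3 is left, so p_3 = False.
In (p_3 ∨ ¬p_4) only ¬p_4 is left, so p_4 = False.
All clauses satisfied.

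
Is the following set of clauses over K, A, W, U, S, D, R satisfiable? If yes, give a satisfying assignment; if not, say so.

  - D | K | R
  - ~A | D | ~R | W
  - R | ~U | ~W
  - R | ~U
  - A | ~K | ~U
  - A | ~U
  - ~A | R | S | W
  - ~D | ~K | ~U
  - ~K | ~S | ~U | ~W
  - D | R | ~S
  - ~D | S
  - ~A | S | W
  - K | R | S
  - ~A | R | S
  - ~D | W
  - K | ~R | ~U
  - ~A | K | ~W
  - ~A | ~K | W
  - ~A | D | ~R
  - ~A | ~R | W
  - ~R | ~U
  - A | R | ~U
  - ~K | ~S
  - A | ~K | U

Set K = False.
Try A = True:
  (~A | K | ~W) forces W = False.
  (~A | S | W) forces S = True.
  (~D | W) forces D = False.
  (D | K | R) forces R = True.
  clause (~A | D | ~R | W) is falsified — backtrack.
So A = False.
  then (A | ~U) forces U = False.
Set W = True.
Set S = True.
Set D = True.
Set R = False.
All clauses satisfied.

K = False, A = False, W = True, U = False, S = True, D = True, R = False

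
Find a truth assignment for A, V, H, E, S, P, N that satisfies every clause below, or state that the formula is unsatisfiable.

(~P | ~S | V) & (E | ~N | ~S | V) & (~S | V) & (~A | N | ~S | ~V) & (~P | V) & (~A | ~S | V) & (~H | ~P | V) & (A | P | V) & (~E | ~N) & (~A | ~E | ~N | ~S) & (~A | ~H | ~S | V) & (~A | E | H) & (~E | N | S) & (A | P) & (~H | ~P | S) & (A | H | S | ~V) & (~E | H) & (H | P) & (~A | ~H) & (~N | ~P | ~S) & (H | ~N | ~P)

Set A = False.
  then (A | P) forces P = True.
  then (~P | V) forces V = True.
Set H = True.
  then (~H | ~P | S) forces S = True.
  then (~N | ~P | ~S) forces N = False.
Set E = True.
All clauses satisfied.

A=F; V=T; H=T; E=T; S=T; P=T; N=F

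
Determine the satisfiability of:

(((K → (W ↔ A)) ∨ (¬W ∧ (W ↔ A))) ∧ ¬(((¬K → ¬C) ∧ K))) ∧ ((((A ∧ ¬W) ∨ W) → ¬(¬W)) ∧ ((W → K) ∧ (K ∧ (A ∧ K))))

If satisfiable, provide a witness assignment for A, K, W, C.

The formula is unsatisfiable.

Case K = True: the conjunct ¬(((¬K → ¬C) ∧ K)) becomes ¬((True ∧ True)) = False.
Case K = False: the conjunct K is False.
Both cases fail — unsatisfiable.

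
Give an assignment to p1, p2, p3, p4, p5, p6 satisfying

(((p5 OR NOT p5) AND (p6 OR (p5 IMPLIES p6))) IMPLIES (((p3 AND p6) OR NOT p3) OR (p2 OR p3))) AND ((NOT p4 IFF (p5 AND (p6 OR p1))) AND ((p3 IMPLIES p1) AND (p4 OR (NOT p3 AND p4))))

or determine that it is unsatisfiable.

p1 = False; p2 = True; p3 = False; p4 = True; p5 = False; p6 = True

  ((p5 OR NOT p5) AND (p6 OR (p5 IMPLIES p6))) IMPLIES (((p3 AND p6) OR NOT p3) OR (p2 OR p3)) = True
    (p5 OR NOT p5) AND (p6 OR (p5 IMPLIES p6)) = True
      p5 OR NOT p5 = True
        NOT p5 = True
      p6 OR (p5 IMPLIES p6) = True
        p5 IMPLIES p6 = True
    ((p3 AND p6) OR NOT p3) OR (p2 OR p3) = True
      (p3 AND p6) OR NOT p3 = True
        p3 AND p6 = False
        NOT p3 = True
      p2 OR p3 = True
  (NOT p4 IFF (p5 AND (p6 OR p1))) AND ((p3 IMPLIES p1) AND (p4 OR (NOT p3 AND p4))) = True
    NOT p4 IFF (p5 AND (p6 OR p1)) = True
      NOT p4 = False
      p5 AND (p6 OR p1) = False
        p6 OR p1 = True
    (p3 IMPLIES p1) AND (p4 OR (NOT p3 AND p4)) = True
      p3 IMPLIES p1 = True
      p4 OR (NOT p3 AND p4) = True
        NOT p3 AND p4 = True
          NOT p3 = True
Both conjuncts True, so the formula holds.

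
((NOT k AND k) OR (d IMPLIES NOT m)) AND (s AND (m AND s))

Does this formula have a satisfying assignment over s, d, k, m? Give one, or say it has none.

s=T, d=F, k=F, m=T

  (NOT k AND k) OR (d IMPLIES NOT m) = True
    NOT k AND k = False
      NOT k = True
    d IMPLIES NOT m = True
      NOT m = False
  s AND (m AND s) = True
    m AND s = True
Both conjuncts True, so the formula holds.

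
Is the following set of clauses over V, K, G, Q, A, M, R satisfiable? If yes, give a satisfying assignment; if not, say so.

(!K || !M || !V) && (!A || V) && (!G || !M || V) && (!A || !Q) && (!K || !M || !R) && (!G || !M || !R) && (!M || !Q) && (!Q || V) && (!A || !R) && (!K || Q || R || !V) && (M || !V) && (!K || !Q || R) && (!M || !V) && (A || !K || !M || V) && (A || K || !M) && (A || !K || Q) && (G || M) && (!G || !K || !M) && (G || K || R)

Try V = True:
  (M || !V) forces M = True.
  clause (!M || !V) is falsified — backtrack.
So V = False.
  then (!A || V) forces A = False.
  then (!Q || V) forces Q = False.
  then (A || !K || Q) forces K = False.
  then (A || K || !M) forces M = False.
  then (G || M) forces G = True.
Set R = True.
All clauses satisfied.

V: False; K: False; G: True; Q: False; A: False; M: False; R: True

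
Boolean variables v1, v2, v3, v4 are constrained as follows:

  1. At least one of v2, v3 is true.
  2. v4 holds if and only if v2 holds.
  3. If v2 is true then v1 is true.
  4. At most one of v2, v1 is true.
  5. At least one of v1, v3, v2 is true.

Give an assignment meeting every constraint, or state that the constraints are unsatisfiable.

v1: True; v2: False; v3: True; v4: False

  (1) {v2, v3}: 1 true — at least one ✓
  (2) v4=F, v2=F — same ✓
  (3) v2=F ⇒ v1: vacuous ✓
  (4) {v2, v1}: 1 true — at most one ✓
  (5) {v1, v3, v2}: 2 true — at least one ✓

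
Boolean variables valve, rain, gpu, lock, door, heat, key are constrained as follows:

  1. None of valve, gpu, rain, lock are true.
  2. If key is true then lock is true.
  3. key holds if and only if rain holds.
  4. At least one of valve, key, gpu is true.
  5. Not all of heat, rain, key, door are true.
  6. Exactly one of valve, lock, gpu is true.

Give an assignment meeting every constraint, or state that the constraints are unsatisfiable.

Case lock = True:
  Constraint (1) is violated (lock=T) — contradiction.
Case lock = False:
  (1) forces valve = False.
  (1) forces gpu = False.
  Constraint (6) is violated (valve=F, lock=F, gpu=F) — contradiction.
Both cases fail — unsatisfiable.

Unsatisfiable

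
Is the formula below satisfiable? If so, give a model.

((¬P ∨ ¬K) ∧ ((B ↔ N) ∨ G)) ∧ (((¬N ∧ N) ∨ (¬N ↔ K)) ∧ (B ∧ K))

G = True, N = False, P = False, B = True, K = True

  (¬P ∨ ¬K) ∧ ((B ↔ N) ∨ G) = True
    ¬P ∨ ¬K = True
      ¬P = True
      ¬K = False
    (B ↔ N) ∨ G = True
      B ↔ N = False
  ((¬N ∧ N) ∨ (¬N ↔ K)) ∧ (B ∧ K) = True
    (¬N ∧ N) ∨ (¬N ↔ K) = True
      ¬N ∧ N = False
        ¬N = True
      ¬N ↔ K = True
        ¬N = True
    B ∧ K = True
Both conjuncts True, so the formula holds.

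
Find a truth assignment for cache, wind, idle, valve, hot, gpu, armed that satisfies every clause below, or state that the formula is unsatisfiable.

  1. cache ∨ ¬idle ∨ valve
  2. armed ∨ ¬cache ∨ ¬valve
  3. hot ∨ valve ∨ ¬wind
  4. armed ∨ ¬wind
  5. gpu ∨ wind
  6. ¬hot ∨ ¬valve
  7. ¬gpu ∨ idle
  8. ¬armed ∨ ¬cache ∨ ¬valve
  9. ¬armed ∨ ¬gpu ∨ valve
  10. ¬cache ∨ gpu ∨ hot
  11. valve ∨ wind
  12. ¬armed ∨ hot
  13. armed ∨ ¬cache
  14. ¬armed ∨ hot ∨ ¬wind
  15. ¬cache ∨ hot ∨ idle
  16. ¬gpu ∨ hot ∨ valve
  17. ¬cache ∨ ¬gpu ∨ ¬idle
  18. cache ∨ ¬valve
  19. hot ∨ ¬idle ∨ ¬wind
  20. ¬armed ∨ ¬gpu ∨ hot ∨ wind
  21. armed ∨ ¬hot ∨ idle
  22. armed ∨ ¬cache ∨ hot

Set cache = True.
  then (armed ∨ ¬cache) forces armed = True.
  then (¬armed ∨ ¬cache ∨ ¬valve) forces valve = False.
  then (¬armed ∨ ¬gpu ∨ valve) forces gpu = False.
  then (¬cache ∨ gpu ∨ hot) forces hot = True.
  then (valve ∨ wind) forces wind = True.
Set idle = True.
All clauses satisfied.

cache: True; wind: True; idle: True; valve: False; hot: True; gpu: False; armed: True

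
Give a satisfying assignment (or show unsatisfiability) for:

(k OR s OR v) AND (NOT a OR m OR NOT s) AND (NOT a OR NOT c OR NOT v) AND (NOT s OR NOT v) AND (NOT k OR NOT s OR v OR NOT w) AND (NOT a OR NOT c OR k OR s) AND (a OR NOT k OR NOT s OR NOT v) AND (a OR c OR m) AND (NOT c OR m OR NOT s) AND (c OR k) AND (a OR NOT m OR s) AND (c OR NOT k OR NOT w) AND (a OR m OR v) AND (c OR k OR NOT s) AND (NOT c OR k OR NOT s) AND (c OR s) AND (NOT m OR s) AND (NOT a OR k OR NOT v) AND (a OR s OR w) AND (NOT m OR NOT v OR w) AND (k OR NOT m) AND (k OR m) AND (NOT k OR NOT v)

Set c = True.
Set s = False.
  then (NOT m OR s) forces m = False.
  then (k OR m) forces k = True.
  then (NOT k OR NOT v) forces v = False.
  then (a OR m OR v) forces a = True.
Set w = True.
All clauses satisfied.

c: True, s: False, w: True, k: True, v: False, a: True, m: False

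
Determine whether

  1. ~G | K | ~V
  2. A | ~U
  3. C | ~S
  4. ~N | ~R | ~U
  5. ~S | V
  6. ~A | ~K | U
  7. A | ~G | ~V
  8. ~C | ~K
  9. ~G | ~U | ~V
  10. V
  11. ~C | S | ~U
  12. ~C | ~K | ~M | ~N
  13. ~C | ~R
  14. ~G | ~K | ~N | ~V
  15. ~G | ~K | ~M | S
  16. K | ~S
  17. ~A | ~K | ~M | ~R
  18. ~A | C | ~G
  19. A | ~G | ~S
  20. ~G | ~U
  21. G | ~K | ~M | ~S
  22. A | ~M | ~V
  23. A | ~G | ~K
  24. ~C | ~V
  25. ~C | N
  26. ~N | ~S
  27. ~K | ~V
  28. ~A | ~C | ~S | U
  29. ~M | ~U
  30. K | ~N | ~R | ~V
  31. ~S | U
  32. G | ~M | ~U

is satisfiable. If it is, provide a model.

K=F; C=F; V=T; M=T; S=F; G=F; U=F; R=T; A=T; N=F

Unit clause (V) forces V = True.
In (~C | ~V) only ~C is left, so C = False.
In (~K | ~V) only ~K is left, so K = False.
In (~G | K | ~V) only ~G is left, so G = False.
In (C | ~S) only ~S is left, so S = False.
Set M = True.
  then (A | ~M | ~V) forces A = True.
  then (~M | ~U) forces U = False.
Set R = True.
  then (K | ~N | ~R | ~V) forces N = False.
All clauses satisfied.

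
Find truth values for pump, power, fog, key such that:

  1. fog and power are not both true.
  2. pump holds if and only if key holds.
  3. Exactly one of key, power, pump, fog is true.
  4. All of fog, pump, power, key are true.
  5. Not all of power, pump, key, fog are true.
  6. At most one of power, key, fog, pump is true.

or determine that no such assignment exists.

Unsatisfiable

Case pump = True:
  (2) with pump=T forces key = True.
  Constraint (3) is violated (key=T, pump=T) — contradiction.
Case pump = False:
  Constraint (4) is violated (pump=F) — contradiction.
Both cases fail — unsatisfiable.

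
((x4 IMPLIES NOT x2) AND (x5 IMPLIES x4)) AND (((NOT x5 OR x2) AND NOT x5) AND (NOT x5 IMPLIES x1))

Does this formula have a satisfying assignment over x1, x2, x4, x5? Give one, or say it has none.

x1 = True; x2 = False; x4 = False; x5 = False

  (x4 IMPLIES NOT x2) AND (x5 IMPLIES x4) = True
    x4 IMPLIES NOT x2 = True
      NOT x2 = True
    x5 IMPLIES x4 = True
  ((NOT x5 OR x2) AND NOT x5) AND (NOT x5 IMPLIES x1) = True
    (NOT x5 OR x2) AND NOT x5 = True
      NOT x5 OR x2 = True
        NOT x5 = True
      NOT x5 = True
    NOT x5 IMPLIES x1 = True
      NOT x5 = True
Both conjuncts True, so the formula holds.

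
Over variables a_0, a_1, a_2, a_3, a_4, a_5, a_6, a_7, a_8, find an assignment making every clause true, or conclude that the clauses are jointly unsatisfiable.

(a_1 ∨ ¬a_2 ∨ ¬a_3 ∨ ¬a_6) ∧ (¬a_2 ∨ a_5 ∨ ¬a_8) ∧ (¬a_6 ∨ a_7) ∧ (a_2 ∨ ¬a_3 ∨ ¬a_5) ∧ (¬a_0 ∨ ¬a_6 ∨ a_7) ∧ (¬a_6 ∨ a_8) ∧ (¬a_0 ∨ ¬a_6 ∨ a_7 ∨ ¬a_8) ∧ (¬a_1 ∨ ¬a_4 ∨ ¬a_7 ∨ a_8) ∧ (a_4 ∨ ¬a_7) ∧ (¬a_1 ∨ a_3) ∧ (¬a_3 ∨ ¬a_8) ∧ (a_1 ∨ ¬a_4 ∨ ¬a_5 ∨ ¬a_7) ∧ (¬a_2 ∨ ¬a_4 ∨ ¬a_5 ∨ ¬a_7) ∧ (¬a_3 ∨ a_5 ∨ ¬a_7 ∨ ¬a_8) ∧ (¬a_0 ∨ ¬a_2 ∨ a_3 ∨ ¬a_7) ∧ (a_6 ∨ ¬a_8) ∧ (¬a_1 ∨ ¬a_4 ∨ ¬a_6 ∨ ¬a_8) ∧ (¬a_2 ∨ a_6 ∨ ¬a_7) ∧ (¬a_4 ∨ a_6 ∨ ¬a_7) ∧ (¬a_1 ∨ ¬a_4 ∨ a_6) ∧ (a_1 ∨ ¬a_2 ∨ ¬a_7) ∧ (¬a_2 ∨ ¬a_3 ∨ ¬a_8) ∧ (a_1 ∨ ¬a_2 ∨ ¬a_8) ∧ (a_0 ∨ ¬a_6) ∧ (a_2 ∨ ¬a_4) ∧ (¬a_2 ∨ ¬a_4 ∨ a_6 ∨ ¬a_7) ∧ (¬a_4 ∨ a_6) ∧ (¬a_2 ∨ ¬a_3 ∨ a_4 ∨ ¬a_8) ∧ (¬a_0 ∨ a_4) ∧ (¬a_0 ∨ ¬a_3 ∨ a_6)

a_0=F, a_1=F, a_2=F, a_3=F, a_4=F, a_5=F, a_6=F, a_7=F, a_8=F

Set a_0 = False.
  then (a_0 ∨ ¬a_6) forces a_6 = False.
  then (¬a_4 ∨ a_6) forces a_4 = False.
  then (a_4 ∨ ¬a_7) forces a_7 = False.
  then (a_6 ∨ ¬a_8) forces a_8 = False.
Set a_1 = False.
Set a_2 = False.
Set a_3 = False.
Set a_5 = False.
All clauses satisfied.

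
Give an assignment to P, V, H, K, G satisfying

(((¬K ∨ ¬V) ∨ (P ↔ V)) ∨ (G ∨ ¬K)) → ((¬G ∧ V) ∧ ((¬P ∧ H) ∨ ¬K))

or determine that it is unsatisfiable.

P = False, V = True, H = False, K = True, G = False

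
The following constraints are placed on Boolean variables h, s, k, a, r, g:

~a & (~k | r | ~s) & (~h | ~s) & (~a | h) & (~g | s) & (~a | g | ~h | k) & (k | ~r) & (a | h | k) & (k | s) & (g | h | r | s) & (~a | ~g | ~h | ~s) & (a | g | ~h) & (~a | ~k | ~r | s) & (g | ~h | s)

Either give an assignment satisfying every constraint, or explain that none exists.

h=F, s=T, k=T, a=F, r=T, g=F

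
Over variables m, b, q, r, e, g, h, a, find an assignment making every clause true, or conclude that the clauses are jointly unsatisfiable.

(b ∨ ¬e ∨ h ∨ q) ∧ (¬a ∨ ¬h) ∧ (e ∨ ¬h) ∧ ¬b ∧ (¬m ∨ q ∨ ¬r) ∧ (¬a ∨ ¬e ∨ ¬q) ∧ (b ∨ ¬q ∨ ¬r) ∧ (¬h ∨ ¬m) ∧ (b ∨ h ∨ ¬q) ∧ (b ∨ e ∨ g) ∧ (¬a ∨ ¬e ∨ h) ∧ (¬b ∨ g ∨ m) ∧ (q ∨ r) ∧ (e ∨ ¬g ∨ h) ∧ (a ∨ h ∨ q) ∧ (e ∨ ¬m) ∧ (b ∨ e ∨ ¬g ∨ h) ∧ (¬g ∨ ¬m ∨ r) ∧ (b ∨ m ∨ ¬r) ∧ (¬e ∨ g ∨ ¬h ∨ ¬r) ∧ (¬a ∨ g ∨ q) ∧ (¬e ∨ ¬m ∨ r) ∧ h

Unit clause (¬b) forces b = False.
Unit clause (h) forces h = True.
In (¬a ∨ ¬h) only ¬a is left, so a = False.
In (e ∨ ¬h) only e is left, so e = True.
In (¬h ∨ ¬m) only ¬m is left, so m = False.
In (b ∨ m ∨ ¬r) only ¬r is left, so r = False.
In (q ∨ r) only q is left, so q = True.
Set g = False.
All clauses satisfied.

m=F; b=F; q=T; r=F; e=T; g=F; h=T; a=F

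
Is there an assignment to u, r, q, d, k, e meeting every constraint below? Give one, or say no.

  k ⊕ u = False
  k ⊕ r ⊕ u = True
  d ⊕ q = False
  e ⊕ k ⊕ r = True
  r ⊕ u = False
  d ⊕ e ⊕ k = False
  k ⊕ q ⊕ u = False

u = True, r = True, q = False, d = False, k = True, e = True

k ⊕ u = T ⊕ T = False ✓
k ⊕ r ⊕ u = T ⊕ T ⊕ T = True ✓
d ⊕ q = F ⊕ F = False ✓
e ⊕ k ⊕ r = T ⊕ T ⊕ T = True ✓
r ⊕ u = T ⊕ T = False ✓
d ⊕ e ⊕ k = F ⊕ T ⊕ T = False ✓
k ⊕ q ⊕ u = T ⊕ F ⊕ T = False ✓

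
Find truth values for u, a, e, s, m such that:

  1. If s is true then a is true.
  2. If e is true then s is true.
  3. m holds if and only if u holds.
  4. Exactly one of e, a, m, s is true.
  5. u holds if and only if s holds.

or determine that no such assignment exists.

u: False; a: True; e: False; s: False; m: False

  (1) s=F ⇒ a: vacuous ✓
  (2) e=F ⇒ s: vacuous ✓
  (3) m=F, u=F — same ✓
  (4) {e, a, m, s}: 1 true — exactly one ✓
  (5) u=F, s=F — same ✓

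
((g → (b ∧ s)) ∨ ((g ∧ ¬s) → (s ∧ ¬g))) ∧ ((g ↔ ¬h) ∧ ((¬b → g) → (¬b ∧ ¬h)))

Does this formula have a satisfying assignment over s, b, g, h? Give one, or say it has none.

s = False, b = False, g = False, h = True

  (g → (b ∧ s)) ∨ ((g ∧ ¬s) → (s ∧ ¬g)) = True
    g → (b ∧ s) = True
      b ∧ s = False
    (g ∧ ¬s) → (s ∧ ¬g) = True
      g ∧ ¬s = False
        ¬s = True
      s ∧ ¬g = False
        ¬g = True
  (g ↔ ¬h) ∧ ((¬b → g) → (¬b ∧ ¬h)) = True
    g ↔ ¬h = True
      ¬h = False
    (¬b → g) → (¬b ∧ ¬h) = True
      ¬b → g = False
        ¬b = True
      ¬b ∧ ¬h = False
        ¬b = True
        ¬h = False
Both conjuncts True, so the formula holds.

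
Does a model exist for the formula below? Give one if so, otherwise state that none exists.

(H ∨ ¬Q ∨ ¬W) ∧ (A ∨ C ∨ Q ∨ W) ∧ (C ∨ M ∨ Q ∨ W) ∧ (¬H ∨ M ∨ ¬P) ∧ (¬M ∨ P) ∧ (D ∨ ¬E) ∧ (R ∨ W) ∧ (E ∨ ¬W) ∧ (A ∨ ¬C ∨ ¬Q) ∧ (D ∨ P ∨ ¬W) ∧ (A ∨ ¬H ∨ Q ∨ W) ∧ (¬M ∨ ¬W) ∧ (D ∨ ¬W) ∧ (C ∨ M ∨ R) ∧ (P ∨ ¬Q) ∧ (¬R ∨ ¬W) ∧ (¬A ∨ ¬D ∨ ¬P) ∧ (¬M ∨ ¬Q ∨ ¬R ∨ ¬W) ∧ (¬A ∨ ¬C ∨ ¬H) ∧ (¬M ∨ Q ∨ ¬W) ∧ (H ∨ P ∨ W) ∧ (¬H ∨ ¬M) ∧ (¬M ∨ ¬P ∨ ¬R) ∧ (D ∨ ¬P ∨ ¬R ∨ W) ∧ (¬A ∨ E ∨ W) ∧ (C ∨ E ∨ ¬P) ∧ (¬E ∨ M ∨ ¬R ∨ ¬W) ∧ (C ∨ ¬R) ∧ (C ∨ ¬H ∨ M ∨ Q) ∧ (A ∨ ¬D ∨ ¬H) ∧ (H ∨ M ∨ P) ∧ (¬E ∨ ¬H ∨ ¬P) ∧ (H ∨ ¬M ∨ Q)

W = False, P = True, A = False, Q = False, E = True, H = False, C = True, D = True, M = False, R = True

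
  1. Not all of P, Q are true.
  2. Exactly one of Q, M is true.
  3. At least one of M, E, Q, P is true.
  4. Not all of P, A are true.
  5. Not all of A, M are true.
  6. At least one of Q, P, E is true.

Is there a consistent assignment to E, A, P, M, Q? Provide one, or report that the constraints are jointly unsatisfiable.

E: False; A: True; P: False; M: False; Q: True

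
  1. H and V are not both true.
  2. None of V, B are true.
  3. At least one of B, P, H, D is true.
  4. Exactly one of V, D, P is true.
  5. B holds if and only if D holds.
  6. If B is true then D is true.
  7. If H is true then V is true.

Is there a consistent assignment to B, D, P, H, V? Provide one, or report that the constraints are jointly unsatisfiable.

B = False, D = False, P = True, H = False, V = False

  (1) H=F, V=F — not both ✓
  (2) {V, B}: 0 true — none ✓
  (3) {B, P, H, D}: 1 true — at least one ✓
  (4) {V, D, P}: 1 true — exactly one ✓
  (5) B=F, D=F — same ✓
  (6) B=F ⇒ D: vacuous ✓
  (7) H=F ⇒ V: vacuous ✓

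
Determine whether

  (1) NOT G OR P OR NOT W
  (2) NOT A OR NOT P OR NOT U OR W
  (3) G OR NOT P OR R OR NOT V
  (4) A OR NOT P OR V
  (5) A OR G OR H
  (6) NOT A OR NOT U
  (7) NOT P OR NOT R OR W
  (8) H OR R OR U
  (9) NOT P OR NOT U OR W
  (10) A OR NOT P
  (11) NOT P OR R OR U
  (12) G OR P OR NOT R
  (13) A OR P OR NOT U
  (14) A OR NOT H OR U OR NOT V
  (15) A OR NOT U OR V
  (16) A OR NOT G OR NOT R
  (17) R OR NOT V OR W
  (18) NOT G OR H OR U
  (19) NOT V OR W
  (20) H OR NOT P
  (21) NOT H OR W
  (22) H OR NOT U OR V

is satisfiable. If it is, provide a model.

P=F; H=T; W=T; V=F; A=T; G=F; U=F; R=F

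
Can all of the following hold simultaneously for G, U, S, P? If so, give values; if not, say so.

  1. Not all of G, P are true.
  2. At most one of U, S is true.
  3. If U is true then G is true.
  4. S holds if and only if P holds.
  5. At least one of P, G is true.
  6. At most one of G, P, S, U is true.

G=T, U=F, S=F, P=F

  (1) {G, P}: 1/2 true — not all ✓
  (2) {U, S}: 0 true — at most one ✓
  (3) U=F ⇒ G: vacuous ✓
  (4) S=F, P=F — same ✓
  (5) {P, G}: 1 true — at least one ✓
  (6) {G, P, S, U}: 1 true — at most one ✓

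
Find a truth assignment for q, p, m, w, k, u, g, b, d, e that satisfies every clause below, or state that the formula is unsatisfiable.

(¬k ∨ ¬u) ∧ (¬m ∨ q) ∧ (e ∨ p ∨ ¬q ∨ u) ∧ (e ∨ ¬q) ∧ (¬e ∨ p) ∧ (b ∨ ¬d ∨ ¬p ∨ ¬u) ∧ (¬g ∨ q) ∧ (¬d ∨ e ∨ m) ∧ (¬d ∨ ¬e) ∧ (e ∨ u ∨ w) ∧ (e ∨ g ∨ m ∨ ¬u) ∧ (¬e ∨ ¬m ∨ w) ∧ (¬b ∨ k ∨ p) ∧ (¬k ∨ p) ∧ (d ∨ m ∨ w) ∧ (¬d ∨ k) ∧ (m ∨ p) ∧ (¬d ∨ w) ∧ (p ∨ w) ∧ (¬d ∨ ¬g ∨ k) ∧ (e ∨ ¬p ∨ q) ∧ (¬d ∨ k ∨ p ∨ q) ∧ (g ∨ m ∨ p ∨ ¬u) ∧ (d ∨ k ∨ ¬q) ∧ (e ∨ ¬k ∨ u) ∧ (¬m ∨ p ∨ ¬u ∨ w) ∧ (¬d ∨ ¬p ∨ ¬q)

q = True, p = True, m = False, w = True, k = True, u = False, g = True, b = False, d = False, e = True

Set q = True.
  then (e ∨ ¬q) forces e = True.
  then (¬e ∨ p) forces p = True.
  then (¬d ∨ ¬e) forces d = False.
  then (d ∨ k ∨ ¬q) forces k = True.
  then (¬k ∨ ¬u) forces u = False.
Set m = False.
  then (d ∨ m ∨ w) forces w = True.
Set g = True.
Set b = False.
All clauses satisfied.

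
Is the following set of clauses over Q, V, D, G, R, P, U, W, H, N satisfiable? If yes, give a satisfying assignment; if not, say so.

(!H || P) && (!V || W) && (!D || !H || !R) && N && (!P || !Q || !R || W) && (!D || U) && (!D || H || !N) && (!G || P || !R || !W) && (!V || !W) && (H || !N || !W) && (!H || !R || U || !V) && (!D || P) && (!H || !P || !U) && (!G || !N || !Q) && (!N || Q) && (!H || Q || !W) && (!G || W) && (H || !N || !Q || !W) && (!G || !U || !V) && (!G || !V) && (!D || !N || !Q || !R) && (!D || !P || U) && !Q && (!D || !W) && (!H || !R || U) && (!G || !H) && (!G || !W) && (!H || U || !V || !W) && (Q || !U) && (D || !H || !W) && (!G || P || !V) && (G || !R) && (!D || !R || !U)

The formula is unsatisfiable.

Case Q = True:
  Clause (!Q) is falsified — contradiction.
Case Q = False:
  (N) forces N = True.
  Clause (!N || Q) is falsified — contradiction.
Both cases fail, so the formula is unsatisfiable.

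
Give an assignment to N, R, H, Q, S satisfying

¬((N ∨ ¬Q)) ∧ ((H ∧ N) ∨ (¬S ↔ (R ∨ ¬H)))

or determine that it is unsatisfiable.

N = False, R = True, H = False, Q = True, S = False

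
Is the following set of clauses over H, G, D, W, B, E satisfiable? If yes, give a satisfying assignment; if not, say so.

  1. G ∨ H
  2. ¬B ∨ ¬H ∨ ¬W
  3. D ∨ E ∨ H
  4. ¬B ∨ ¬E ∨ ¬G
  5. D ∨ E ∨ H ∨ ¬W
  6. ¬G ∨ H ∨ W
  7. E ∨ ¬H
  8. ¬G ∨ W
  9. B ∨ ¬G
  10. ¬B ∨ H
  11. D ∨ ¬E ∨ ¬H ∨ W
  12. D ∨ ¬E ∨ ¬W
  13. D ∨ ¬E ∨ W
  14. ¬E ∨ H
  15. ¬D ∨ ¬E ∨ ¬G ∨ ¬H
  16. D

Unit clause (D) forces D = True.
Try H = False:
  (G ∨ H) forces G = True.
  (¬G ∨ H ∨ W) forces W = True.
  (B ∨ ¬G) forces B = True.
  clause (¬B ∨ H) is falsified — backtrack.
So H = True.
  then (E ∨ ¬H) forces E = True.
  then (¬D ∨ ¬E ∨ ¬G ∨ ¬H) forces G = False.
Set W = False.
Set B = False.
All clauses satisfied.

H: True; G: False; D: True; W: False; B: False; E: True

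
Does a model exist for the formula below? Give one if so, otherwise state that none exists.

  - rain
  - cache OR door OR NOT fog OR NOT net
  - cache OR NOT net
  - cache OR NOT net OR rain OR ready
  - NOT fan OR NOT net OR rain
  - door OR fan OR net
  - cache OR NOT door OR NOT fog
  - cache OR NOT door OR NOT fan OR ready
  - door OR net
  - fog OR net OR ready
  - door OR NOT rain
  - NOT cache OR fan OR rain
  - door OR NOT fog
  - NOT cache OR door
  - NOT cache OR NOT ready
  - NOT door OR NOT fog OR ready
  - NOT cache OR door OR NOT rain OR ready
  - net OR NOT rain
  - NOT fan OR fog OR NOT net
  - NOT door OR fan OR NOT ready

Unit clause (rain) forces rain = True.
In (door OR NOT rain) only door is left, so door = True.
In (net OR NOT rain) only net is left, so net = True.
In (cache OR NOT net) only cache is left, so cache = True.
In (NOT cache OR NOT ready) only NOT ready is left, so ready = False.
In (NOT door OR NOT fog OR ready) only NOT fog is left, so fog = False.
In (NOT fan OR fog OR NOT net) only NOT fan is left, so fan = False.
All clauses satisfied.

fog=F, door=T, ready=F, net=T, rain=T, cache=T, fan=F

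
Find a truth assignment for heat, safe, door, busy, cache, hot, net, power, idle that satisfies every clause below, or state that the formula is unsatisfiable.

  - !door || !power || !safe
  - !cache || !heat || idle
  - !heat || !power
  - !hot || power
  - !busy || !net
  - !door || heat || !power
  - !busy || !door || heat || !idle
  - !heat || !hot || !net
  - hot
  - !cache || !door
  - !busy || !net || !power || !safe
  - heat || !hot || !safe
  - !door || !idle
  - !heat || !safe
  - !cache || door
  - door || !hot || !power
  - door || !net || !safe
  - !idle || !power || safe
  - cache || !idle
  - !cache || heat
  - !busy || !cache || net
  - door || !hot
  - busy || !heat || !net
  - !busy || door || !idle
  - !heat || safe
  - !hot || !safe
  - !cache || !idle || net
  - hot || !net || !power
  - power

Case hot = True:
  (!hot || power) forces power = True.
  (!heat || !power) forces heat = False.
  (!door || heat || !power) forces door = False.
  Clause (door || !hot || !power) is falsified — contradiction.
Case hot = False:
  Clause (hot) is falsified — contradiction.
Both cases fail, so the formula is unsatisfiable.

UNSATISFIABLE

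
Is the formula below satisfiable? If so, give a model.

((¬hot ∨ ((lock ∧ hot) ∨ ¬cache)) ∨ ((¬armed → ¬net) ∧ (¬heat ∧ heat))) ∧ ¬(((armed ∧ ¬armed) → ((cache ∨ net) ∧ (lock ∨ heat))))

The conjunct ¬(((armed ∧ ¬armed) → ((cache ∨ net) ∧ (lock ∨ heat)))) is unsatisfiable on its own:
  armed = True: this becomes ¬((False → ((cache ∨ net) ∧ (lock ∨ heat)))) = False.
  armed = False: this becomes ¬((False → ((cache ∨ net) ∧ (lock ∨ heat)))) = False.
So the whole conjunction is unsatisfiable.

Unsatisfiable — no assignment works.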